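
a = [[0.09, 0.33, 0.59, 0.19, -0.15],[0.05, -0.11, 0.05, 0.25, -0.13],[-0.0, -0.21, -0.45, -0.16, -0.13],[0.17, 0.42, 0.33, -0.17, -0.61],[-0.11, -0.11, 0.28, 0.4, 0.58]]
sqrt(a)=[[(0.04+0.09j), (0.13-0.2j), 1.00-0.69j, 0.89-0.24j, (0.53-0.39j)], [(-0.01+0.11j), 0.10+0.38j, (0.66-0.07j), 0.63-0.44j, 0.35-0.36j], [(0.07-0.07j), (-0.01+0.19j), (-0.51+0.6j), (-0.54+0.19j), (-0.52+0.33j)], [(0.16+0.04j), 0.24-0.32j, (0.48-0.58j), 0.33-0.04j, (-0.4-0.21j)], [(-0.21+0.04j), -0.14+0.11j, (0.51-0.08j), 0.63-0.17j, 1.11-0.15j]]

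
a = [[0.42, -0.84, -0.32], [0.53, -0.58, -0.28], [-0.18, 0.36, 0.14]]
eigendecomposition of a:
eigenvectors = [[-0.71+0.00j, -0.71-0.00j, (0.23+0j)], [(-0.48+0.4j), -0.48-0.40j, (-0.25+0j)], [(0.31-0j), (0.31+0j), (0.94+0j)]]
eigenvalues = [(-0.01+0.47j), (-0.01-0.47j), 0j]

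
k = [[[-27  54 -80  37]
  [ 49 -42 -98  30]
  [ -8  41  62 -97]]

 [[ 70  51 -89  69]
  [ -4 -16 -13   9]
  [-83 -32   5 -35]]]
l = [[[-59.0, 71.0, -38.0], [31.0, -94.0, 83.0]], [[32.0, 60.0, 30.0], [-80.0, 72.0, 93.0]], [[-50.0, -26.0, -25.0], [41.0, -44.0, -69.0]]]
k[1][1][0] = -4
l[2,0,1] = -26.0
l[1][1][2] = 93.0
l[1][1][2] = 93.0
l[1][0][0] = 32.0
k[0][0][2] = -80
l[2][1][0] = 41.0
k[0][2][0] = -8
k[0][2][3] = -97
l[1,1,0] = -80.0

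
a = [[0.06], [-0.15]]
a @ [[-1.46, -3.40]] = [[-0.09,  -0.2], [0.22,  0.51]]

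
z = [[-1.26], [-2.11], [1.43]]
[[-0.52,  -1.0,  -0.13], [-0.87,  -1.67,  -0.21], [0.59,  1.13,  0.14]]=z @ [[0.41, 0.79, 0.10]]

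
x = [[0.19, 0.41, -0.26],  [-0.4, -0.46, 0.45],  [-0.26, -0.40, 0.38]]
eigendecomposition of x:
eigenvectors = [[0.32+0.39j, 0.32-0.39j, 0.43+0.00j], [(-0.71+0j), -0.71-0.00j, 0.38+0.00j], [(-0.48-0.1j), (-0.48+0.1j), (0.82+0j)]]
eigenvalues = [(0.03+0.29j), (0.03-0.29j), (0.06+0j)]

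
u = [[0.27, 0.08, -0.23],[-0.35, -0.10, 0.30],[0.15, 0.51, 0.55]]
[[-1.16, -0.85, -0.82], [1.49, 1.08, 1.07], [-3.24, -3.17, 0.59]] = u@[[-3.44,0.61,0.13],[-4.68,-8.12,-2.11],[-0.61,1.6,3.0]]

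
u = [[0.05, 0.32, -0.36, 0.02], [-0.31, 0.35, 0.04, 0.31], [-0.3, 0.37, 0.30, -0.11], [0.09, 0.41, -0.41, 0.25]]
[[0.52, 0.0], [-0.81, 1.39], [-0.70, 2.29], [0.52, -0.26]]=u @ [[2.25, -2.91], [0.39, 2.25], [-0.82, 1.52], [-0.71, -1.17]]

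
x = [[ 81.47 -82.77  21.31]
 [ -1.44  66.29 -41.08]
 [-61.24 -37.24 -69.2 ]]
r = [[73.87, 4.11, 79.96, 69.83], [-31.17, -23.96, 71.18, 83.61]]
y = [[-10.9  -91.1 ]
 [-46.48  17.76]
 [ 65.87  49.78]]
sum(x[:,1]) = -53.71999999999999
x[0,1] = -82.77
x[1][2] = -41.08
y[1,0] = -46.48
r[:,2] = [79.96, 71.18]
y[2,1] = 49.78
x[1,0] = -1.44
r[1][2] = 71.18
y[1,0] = -46.48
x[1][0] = -1.44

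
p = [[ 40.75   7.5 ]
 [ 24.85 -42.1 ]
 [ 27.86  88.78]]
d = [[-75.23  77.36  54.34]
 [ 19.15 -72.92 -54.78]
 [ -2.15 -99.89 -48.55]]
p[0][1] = 7.5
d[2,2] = -48.55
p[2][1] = 88.78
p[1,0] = 24.85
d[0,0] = -75.23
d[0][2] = 54.34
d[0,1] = 77.36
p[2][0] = 27.86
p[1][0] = 24.85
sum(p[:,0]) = 93.46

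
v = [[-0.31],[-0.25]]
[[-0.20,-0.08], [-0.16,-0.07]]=v@[[0.66, 0.27]]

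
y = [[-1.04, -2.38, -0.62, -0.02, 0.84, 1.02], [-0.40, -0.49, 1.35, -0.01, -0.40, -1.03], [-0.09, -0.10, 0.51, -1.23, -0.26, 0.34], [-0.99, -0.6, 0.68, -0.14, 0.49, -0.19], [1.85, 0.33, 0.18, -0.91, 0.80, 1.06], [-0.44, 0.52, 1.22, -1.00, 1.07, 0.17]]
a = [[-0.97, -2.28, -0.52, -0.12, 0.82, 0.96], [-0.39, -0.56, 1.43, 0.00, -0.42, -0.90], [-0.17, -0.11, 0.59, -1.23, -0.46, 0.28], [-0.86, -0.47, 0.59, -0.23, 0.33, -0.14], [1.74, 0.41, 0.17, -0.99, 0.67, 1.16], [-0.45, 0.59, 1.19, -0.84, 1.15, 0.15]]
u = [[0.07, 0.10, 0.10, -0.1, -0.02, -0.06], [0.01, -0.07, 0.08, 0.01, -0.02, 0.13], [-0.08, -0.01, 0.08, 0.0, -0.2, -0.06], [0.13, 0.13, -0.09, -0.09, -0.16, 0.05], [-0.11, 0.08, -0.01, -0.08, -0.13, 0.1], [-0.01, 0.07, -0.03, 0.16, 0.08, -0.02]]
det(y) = 0.01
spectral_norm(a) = 3.03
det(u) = 0.00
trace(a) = -0.35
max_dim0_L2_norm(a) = 2.5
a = y + u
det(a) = 0.14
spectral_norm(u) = 0.36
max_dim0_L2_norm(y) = 2.58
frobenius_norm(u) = 0.54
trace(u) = -0.16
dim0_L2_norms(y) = [2.42, 2.58, 2.11, 1.83, 1.72, 1.85]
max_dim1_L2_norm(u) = 0.28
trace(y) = -0.19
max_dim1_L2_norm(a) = 2.83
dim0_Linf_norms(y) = [1.85, 2.38, 1.35, 1.23, 1.07, 1.06]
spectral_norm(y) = 3.20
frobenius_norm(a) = 5.02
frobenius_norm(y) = 5.16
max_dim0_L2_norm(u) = 0.3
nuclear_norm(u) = 1.23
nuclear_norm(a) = 10.51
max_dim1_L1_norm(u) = 0.65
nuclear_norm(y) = 10.67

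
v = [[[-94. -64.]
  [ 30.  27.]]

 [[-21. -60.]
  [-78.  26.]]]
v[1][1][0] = -78.0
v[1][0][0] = -21.0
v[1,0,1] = -60.0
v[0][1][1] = 27.0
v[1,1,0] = -78.0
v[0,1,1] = 27.0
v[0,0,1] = -64.0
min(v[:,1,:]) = -78.0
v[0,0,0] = -94.0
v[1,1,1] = 26.0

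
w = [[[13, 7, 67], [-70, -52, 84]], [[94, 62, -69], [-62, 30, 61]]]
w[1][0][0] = 94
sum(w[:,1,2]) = 145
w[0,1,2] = 84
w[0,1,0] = -70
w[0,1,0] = -70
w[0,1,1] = -52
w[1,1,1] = 30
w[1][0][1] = 62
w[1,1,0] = -62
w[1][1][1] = 30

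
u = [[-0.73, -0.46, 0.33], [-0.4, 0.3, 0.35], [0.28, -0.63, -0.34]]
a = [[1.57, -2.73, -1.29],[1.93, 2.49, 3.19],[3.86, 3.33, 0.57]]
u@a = [[-0.76, 1.95, -0.34], [1.30, 3.0, 1.67], [-2.09, -3.47, -2.56]]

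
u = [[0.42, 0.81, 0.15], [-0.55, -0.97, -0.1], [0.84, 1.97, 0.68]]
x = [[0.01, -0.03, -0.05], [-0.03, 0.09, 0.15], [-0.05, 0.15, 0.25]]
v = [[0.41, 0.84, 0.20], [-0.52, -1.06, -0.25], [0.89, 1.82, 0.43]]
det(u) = 0.00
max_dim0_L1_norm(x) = 0.45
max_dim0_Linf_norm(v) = 1.82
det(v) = -0.00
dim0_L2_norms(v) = [1.11, 2.27, 0.54]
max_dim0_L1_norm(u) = 3.75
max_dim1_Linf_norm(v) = 1.82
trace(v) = -0.22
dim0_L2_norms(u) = [1.09, 2.34, 0.7]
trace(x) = 0.35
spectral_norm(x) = 0.35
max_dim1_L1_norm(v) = 3.14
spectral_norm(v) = 2.58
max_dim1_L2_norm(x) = 0.3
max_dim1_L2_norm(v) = 2.07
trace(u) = 0.13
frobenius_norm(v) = 2.58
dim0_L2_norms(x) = [0.06, 0.18, 0.3]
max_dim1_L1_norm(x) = 0.45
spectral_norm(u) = 2.66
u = v + x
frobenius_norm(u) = 2.68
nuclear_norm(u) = 2.93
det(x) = 0.00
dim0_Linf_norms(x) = [0.05, 0.15, 0.25]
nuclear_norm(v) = 2.58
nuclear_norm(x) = 0.35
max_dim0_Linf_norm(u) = 1.97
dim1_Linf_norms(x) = [0.05, 0.15, 0.25]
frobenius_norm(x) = 0.35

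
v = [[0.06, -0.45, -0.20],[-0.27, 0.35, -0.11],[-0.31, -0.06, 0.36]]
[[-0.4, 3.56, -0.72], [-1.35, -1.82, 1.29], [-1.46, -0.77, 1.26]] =v @ [[5.94,  -0.21,  -3.77], [1.13,  -6.42,  0.91], [1.26,  -3.4,  0.4]]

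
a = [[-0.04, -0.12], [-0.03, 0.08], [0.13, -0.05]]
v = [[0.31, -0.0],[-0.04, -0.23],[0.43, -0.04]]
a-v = [[-0.35, -0.12],[0.01, 0.31],[-0.30, -0.01]]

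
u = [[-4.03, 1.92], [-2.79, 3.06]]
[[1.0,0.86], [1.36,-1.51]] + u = [[-3.03,  2.78], [-1.43,  1.55]]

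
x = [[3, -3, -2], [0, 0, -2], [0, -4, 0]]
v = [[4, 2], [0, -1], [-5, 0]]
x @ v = [[22, 9], [10, 0], [0, 4]]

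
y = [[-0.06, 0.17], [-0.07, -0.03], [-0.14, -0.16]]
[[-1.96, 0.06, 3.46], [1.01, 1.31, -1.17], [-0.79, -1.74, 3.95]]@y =[[-0.37, -0.89], [0.01, 0.32], [-0.38, -0.71]]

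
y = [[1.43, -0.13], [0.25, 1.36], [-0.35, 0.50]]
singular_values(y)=[1.49, 1.45]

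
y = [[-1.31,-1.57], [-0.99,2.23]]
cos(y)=[[-0.20, 0.27], [0.17, -0.80]]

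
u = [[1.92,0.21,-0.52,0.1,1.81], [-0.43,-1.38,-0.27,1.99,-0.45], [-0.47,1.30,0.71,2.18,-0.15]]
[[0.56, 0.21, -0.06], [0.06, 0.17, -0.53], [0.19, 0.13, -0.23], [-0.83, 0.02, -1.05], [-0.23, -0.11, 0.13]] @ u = [[1.01, -0.25, -0.39, 0.34, 0.93], [0.29, -0.91, -0.45, -0.81, 0.11], [0.42, -0.44, -0.30, -0.22, 0.32], [-1.11, -1.57, -0.32, -2.33, -1.35], [-0.46, 0.27, 0.24, 0.04, -0.39]]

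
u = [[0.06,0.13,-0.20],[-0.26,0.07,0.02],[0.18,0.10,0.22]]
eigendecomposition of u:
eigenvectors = [[(0.64+0j), (0.64-0j), (-0.33+0j)], [(-0.01+0.64j), -0.01-0.64j, (0.64+0j)], [-0.01-0.43j, -0.01+0.43j, (0.69+0j)]]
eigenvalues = [(0.06+0.26j), (0.06-0.26j), (0.23+0j)]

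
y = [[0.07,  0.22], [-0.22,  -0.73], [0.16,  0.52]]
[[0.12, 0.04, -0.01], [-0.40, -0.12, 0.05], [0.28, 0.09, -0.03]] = y@[[0.14, -0.05, 0.76], [0.5, 0.18, -0.3]]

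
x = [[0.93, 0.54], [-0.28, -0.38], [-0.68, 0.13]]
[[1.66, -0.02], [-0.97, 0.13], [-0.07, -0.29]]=x@[[0.52,0.32], [2.18,-0.59]]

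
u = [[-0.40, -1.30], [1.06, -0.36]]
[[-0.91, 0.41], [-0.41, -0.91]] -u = [[-0.51, 1.71],[-1.47, -0.55]]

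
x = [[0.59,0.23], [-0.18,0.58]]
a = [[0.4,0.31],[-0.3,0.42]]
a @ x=[[0.18,0.27], [-0.25,0.17]]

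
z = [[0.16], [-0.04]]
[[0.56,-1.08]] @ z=[[0.13]]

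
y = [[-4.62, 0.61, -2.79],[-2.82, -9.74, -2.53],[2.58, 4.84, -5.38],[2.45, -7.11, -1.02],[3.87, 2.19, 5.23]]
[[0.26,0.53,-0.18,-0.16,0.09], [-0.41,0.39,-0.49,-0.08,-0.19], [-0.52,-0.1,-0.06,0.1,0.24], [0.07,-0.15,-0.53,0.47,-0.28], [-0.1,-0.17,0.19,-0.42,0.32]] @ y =[[-3.2,-4.54,-0.46], [-1.40,-6.27,1.88], [3.70,0.18,3.18], [-1.20,-5.02,1.09], [1.64,6.2,1.79]]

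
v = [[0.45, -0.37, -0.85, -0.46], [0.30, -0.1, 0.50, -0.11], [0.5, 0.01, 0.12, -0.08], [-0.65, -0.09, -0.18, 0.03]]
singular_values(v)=[1.16, 0.97, 0.3, 0.0]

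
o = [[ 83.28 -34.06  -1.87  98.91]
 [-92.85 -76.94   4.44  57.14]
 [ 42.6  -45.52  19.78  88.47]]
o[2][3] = 88.47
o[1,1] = -76.94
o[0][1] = -34.06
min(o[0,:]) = -34.06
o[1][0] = -92.85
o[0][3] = 98.91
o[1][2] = 4.44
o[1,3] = 57.14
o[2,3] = 88.47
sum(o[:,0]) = 33.03000000000001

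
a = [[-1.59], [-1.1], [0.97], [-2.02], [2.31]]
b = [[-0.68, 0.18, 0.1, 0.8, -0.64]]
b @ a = [[-2.11]]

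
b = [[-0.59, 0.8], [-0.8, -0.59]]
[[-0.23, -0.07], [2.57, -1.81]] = b @ [[-1.94, 1.51], [-1.72, 1.02]]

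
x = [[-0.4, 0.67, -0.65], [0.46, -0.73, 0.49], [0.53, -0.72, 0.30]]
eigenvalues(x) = [(-0.03+0j), (-0.4+0.4j), (-0.4-0.4j)]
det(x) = -0.01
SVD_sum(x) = [[-0.47, 0.73, -0.5], [0.47, -0.72, 0.49], [0.44, -0.67, 0.46]] + [[0.08, -0.05, -0.15], [0.00, -0.00, -0.00], [0.09, -0.05, -0.16]] + [[-0.01, -0.00, -0.0],  [-0.01, -0.01, -0.0],  [0.01, 0.00, 0.00]]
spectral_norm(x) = 1.68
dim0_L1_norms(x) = [1.39, 2.12, 1.44]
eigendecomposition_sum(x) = [[-0.01-0.00j, (-0.02+0j), 0.01-0.00j],[-0.01-0.00j, -0.02+0.00j, 0.01-0.00j],[-0.00-0.00j, -0.01+0.00j, -0j]] + [[(-0.19+0.04j), (0.35+0.01j), -0.33-0.16j], [0.23+0.09j, -0.36-0.25j, 0.24+0.40j], [(0.27+0.21j), (-0.36-0.47j), (0.15+0.61j)]] + [[(-0.19-0.04j), 0.35-0.01j, (-0.33+0.16j)], [0.23-0.09j, -0.36+0.25j, (0.24-0.4j)], [0.27-0.21j, -0.36+0.47j, 0.15-0.61j]]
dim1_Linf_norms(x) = [0.67, 0.73, 0.72]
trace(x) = -0.83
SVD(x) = [[-0.59, -0.68, -0.43], [0.59, -0.01, -0.81], [0.55, -0.73, 0.41]] @ diag([1.6842900266964227, 0.26099874109141885, 0.018621576723198037]) @ [[0.47,-0.73,0.5], [-0.45,0.29,0.85], [0.76,0.63,0.19]]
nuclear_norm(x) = 1.96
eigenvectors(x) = [[0.72+0.00j, (0.27-0.33j), (0.27+0.33j)], [(0.64+0j), (-0.51+0.16j), -0.51-0.16j], [0.25+0.00j, (-0.73+0j), (-0.73-0j)]]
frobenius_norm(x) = 1.70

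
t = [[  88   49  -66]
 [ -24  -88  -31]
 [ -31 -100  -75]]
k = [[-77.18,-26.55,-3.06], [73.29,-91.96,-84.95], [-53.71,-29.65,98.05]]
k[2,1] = -29.65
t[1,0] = -24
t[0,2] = -66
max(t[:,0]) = 88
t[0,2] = -66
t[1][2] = -31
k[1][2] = -84.95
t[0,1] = 49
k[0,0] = -77.18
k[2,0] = -53.71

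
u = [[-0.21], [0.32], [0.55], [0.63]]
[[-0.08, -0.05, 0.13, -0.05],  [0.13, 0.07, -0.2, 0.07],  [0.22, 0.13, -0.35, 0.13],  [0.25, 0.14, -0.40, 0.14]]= u @[[0.40, 0.23, -0.63, 0.23]]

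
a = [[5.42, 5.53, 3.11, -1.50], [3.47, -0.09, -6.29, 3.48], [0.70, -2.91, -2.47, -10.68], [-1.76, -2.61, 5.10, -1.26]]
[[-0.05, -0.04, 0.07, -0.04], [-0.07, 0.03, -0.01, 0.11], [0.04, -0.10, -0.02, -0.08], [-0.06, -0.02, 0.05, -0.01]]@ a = [[-0.29, -0.37, -0.28, -0.76], [-0.48, -0.65, 0.18, 0.18], [-0.0, 0.5, 0.39, -0.09], [-0.34, -0.45, -0.24, -0.50]]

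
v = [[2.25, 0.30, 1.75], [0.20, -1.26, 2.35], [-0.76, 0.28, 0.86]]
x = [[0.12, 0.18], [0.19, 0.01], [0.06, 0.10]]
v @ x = [[0.43, 0.58],[-0.07, 0.26],[0.01, -0.05]]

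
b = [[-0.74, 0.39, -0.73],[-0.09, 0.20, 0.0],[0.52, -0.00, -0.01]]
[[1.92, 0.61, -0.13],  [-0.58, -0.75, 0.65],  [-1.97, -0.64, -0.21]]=b@ [[-3.81,-1.26,-0.36],[-4.62,-4.32,3.1],[-1.24,-1.87,2.20]]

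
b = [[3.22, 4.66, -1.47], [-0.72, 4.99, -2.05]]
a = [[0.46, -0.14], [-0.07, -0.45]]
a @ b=[[1.58, 1.44, -0.39], [0.1, -2.57, 1.03]]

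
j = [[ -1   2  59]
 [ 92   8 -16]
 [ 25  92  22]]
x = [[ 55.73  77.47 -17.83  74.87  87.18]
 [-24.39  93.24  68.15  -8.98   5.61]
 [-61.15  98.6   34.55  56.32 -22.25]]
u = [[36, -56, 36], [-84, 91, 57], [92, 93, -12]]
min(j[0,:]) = -1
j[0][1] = 2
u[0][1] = -56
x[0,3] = 74.87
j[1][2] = -16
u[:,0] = [36, -84, 92]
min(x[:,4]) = -22.25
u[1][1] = 91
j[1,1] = 8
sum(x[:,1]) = 269.30999999999995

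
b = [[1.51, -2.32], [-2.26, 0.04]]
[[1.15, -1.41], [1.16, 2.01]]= b@ [[-0.53,-0.89], [-0.84,0.03]]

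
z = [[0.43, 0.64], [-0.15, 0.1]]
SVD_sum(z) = [[0.43, 0.64], [-0.0, -0.0]] + [[-0.00, 0.0], [-0.15, 0.1]]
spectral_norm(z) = 0.77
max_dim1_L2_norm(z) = 0.77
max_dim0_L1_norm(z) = 0.74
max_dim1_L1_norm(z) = 1.07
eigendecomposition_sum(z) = [[(0.22+0.05j),0.32-0.32j],[(-0.08+0.08j),0.05+0.21j]] + [[(0.22-0.05j), (0.32+0.32j)], [-0.08-0.08j, (0.05-0.21j)]]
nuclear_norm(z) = 0.95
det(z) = 0.14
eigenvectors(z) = [[(0.9+0j), (0.9-0j)], [(-0.23+0.37j), (-0.23-0.37j)]]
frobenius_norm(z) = 0.79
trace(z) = 0.53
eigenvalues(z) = [(0.26+0.26j), (0.26-0.26j)]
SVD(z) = [[-1.00, 0.00], [0.00, 1.0]] @ diag([0.7710385495158498, 0.18027633000617263]) @ [[-0.56,  -0.83], [-0.83,  0.56]]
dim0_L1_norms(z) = [0.58, 0.74]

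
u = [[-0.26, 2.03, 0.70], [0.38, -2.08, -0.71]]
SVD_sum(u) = [[-0.32, 2.02, 0.69], [0.33, -2.09, -0.72]] + [[0.06, 0.01, 0.01],[0.05, 0.01, 0.01]]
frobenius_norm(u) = 3.11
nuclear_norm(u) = 3.18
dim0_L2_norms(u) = [0.46, 2.91, 1.0]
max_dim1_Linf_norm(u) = 2.08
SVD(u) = [[-0.70, 0.72],[0.72, 0.70]] @ diag([3.1059907689384865, 0.0788754921943898]) @ [[0.15, -0.94, -0.32], [0.99, 0.12, 0.1]]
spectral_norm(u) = 3.11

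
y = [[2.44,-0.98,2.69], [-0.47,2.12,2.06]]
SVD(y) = [[-0.93, -0.36], [-0.36, 0.93]] @ diag([3.877346302820426, 2.84168711296736]) @ [[-0.54,  0.04,  -0.84], [-0.46,  0.82,  0.34]]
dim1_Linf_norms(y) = [2.69, 2.12]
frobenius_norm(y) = 4.81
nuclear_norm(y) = 6.72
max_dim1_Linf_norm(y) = 2.69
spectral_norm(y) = 3.88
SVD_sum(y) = [[1.97,-0.15,3.03], [0.75,-0.06,1.16]] + [[0.47, -0.83, -0.34],[-1.22, 2.18, 0.9]]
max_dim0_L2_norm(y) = 3.39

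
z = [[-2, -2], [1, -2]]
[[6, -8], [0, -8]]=z @ [[-2, 0], [-1, 4]]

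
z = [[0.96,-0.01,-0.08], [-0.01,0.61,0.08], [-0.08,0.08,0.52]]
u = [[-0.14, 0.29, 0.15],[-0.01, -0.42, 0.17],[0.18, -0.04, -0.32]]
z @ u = [[-0.15, 0.29, 0.17], [0.01, -0.26, 0.08], [0.1, -0.08, -0.16]]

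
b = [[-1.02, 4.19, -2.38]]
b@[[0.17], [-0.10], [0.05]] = [[-0.71]]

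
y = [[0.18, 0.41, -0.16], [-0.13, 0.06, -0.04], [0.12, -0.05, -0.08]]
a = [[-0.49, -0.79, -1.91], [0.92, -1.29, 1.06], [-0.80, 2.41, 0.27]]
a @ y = [[-0.21,-0.15,0.26], [0.46,0.25,-0.18], [-0.42,-0.20,0.01]]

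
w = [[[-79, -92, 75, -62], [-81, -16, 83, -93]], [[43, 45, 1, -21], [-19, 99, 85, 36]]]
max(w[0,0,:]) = 75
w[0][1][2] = 83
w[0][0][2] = 75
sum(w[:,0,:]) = -90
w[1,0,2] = 1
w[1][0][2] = 1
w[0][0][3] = -62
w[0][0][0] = -79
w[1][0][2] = 1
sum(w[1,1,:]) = 201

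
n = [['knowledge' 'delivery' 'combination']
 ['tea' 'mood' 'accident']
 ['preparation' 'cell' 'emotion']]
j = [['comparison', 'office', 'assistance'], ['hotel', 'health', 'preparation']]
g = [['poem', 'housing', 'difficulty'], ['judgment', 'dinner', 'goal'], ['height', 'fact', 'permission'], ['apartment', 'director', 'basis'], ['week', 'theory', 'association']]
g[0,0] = 'poem'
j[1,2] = 'preparation'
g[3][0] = 'apartment'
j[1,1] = 'health'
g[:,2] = ['difficulty', 'goal', 'permission', 'basis', 'association']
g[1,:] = ['judgment', 'dinner', 'goal']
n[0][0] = 'knowledge'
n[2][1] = 'cell'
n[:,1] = ['delivery', 'mood', 'cell']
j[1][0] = 'hotel'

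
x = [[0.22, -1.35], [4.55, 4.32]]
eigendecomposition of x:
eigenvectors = [[0.40-0.27j, 0.40+0.27j], [-0.88+0.00j, (-0.88-0j)]]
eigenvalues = [(2.27+1.39j), (2.27-1.39j)]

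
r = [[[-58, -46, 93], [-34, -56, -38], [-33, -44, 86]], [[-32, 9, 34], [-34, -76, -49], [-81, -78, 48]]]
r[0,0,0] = -58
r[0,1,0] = -34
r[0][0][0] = -58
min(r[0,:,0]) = -58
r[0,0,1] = -46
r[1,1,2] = -49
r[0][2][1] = -44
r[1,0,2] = 34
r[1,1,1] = -76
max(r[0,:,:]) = 93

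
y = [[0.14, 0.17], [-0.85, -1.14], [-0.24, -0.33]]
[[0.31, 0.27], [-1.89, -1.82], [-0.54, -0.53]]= y@[[1.86, -0.15],[0.27, 1.71]]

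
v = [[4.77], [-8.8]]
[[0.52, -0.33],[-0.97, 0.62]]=v @ [[0.11,-0.07]]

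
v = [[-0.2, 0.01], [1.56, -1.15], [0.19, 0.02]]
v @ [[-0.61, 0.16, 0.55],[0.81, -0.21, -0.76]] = [[0.13, -0.03, -0.12], [-1.88, 0.49, 1.73], [-0.10, 0.03, 0.09]]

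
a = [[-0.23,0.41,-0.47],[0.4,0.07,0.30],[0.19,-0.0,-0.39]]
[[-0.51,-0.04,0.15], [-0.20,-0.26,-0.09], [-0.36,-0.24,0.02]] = a@[[-0.74, -0.78, -0.15],[-1.02, -0.27, 0.14],[0.55, 0.23, -0.13]]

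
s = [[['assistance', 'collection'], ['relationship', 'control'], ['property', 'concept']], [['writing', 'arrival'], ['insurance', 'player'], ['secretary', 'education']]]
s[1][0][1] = 'arrival'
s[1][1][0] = 'insurance'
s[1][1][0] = 'insurance'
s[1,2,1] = 'education'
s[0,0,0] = 'assistance'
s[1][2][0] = 'secretary'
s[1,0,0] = 'writing'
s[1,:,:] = [['writing', 'arrival'], ['insurance', 'player'], ['secretary', 'education']]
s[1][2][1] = 'education'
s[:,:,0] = [['assistance', 'relationship', 'property'], ['writing', 'insurance', 'secretary']]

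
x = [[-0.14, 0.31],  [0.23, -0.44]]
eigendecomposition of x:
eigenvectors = [[0.89, -0.56], [0.45, 0.83]]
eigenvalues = [0.02, -0.6]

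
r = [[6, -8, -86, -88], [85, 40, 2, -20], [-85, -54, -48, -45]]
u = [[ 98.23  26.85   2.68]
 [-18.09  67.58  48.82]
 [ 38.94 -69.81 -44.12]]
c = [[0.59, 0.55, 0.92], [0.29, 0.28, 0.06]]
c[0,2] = 0.917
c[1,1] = 0.282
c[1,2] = 0.057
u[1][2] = 48.82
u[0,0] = 98.23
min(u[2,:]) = -69.81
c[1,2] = 0.057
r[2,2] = -48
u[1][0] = -18.09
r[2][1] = -54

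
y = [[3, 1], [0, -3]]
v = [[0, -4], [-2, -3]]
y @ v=[[-2, -15], [6, 9]]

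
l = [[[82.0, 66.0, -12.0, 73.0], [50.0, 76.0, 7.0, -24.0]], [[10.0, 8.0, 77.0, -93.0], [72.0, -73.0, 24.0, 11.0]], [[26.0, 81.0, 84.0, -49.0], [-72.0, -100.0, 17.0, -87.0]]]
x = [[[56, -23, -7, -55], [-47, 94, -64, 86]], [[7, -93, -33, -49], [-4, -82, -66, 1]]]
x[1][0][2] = -33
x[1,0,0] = 7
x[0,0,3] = -55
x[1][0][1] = -93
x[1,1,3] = 1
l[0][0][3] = 73.0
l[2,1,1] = -100.0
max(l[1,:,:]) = 77.0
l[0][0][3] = 73.0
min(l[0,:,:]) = -24.0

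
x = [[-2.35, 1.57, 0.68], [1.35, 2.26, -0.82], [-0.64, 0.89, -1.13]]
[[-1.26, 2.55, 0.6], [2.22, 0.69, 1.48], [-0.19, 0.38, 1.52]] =x @ [[0.87, -0.44, -0.2],[0.48, 0.75, 0.46],[0.05, 0.50, -0.87]]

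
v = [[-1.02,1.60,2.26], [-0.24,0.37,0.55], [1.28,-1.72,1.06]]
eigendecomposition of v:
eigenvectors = [[-0.92,-0.67,0.81], [-0.22,-0.16,0.58], [0.32,-0.73,-0.05]]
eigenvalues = [-1.42, 1.84, -0.01]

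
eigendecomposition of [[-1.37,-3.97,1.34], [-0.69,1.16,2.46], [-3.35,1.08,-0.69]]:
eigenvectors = [[0.68+0.00j, 0.68-0.00j, 0.44+0.00j], [(0.21-0.27j), 0.21+0.27j, (-0.72+0j)], [(0.22+0.61j), 0.22-0.61j, (-0.54+0j)]]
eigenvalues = [(-2.17+2.81j), (-2.17-2.81j), (3.45+0j)]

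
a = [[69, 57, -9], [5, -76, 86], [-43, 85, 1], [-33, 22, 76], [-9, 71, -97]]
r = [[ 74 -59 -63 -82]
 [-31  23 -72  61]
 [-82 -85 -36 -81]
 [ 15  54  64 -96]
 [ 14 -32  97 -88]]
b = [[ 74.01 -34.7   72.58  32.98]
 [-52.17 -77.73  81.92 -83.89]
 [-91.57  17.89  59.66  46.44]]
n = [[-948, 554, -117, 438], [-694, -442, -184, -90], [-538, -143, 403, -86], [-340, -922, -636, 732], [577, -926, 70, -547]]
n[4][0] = 577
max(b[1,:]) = 81.92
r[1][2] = -72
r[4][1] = -32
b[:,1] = [-34.7, -77.73, 17.89]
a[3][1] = 22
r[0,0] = 74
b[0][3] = 32.98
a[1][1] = -76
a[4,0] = -9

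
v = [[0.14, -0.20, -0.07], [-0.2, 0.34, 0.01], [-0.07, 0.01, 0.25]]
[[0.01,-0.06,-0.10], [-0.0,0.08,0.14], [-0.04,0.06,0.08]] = v@[[0.11, -0.27, -0.24], [0.06, 0.07, 0.25], [-0.12, 0.18, 0.24]]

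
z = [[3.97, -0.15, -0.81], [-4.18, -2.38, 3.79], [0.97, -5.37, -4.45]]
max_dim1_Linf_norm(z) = 5.37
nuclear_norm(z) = 16.15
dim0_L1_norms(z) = [9.12, 7.9, 9.05]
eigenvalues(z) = [(3.71+0j), (-3.28+4.19j), (-3.28-4.19j)]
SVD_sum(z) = [[1.80,-0.98,-2.21], [-2.68,1.47,3.29], [3.34,-1.83,-4.1]] + [[1.04,1.64,0.11], [-2.14,-3.39,-0.23], [-2.28,-3.61,-0.25]] + [[1.13, -0.81, 1.28], [0.65, -0.46, 0.73], [-0.09, 0.07, -0.1]]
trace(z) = -2.86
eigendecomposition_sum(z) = [[3.91-0.00j, (0.17-0j), -0.31+0.00j],[-1.70+0.00j, -0.08+0.00j, (0.13-0j)],[(1.58-0j), 0.07-0.00j, (-0.12+0j)]] + [[0.03-0.16j,  (-0.16-0.29j),  -0.25+0.08j], [-1.24+0.58j,  -1.15+2.55j,  1.83+1.31j], [-0.31-1.68j,  (-2.72-2.2j),  (-2.16+1.8j)]] + [[0.03+0.16j,  (-0.16+0.29j),  (-0.25-0.08j)], [-1.24-0.58j,  (-1.15-2.55j),  (1.83-1.31j)], [-0.31+1.68j,  (-2.72+2.2j),  (-2.16-1.8j)]]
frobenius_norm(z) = 10.17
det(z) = 105.03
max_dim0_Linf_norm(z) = 5.37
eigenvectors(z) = [[0.86+0.00j,(-0.07-0.03j),(-0.07+0.03j)], [-0.37+0.00j,(0.16+0.6j),0.16-0.60j], [(0.35+0j),(-0.78+0j),(-0.78-0j)]]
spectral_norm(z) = 7.78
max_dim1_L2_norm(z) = 7.04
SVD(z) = [[-0.39, -0.31, 0.87], [0.58, 0.65, 0.49], [-0.72, 0.69, -0.07]] @ diag([7.782833520768553, 6.17881764121258, 2.1841279597682886]) @ [[-0.60,0.33,0.73], [-0.53,-0.84,-0.06], [0.6,-0.43,0.68]]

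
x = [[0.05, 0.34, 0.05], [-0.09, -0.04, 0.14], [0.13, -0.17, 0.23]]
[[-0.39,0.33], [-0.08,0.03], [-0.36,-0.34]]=x @ [[-1.14, -0.97], [-0.77, 1.14], [-1.49, -0.10]]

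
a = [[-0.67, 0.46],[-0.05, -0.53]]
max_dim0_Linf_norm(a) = 0.67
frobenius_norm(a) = 0.97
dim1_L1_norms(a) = [1.13, 0.58]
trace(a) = -1.20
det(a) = 0.38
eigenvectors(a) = [[(0.95+0j), 0.95-0.00j], [0.14+0.28j, 0.14-0.28j]]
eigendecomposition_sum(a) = [[-0.34-0.09j,(0.23+1.03j)],[(-0.02-0.11j),(-0.26+0.22j)]] + [[-0.34+0.09j, (0.23-1.03j)], [-0.02+0.11j, -0.26-0.22j]]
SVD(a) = [[-0.91, 0.41], [0.41, 0.91]] @ diag([0.8685612045873666, 0.43531762413867725]) @ [[0.68, -0.73], [-0.73, -0.68]]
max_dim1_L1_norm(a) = 1.13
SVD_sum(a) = [[-0.54, 0.58], [0.24, -0.26]] + [[-0.13, -0.12], [-0.29, -0.27]]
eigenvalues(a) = [(-0.6+0.13j), (-0.6-0.13j)]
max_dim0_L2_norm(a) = 0.7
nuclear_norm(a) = 1.30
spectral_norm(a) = 0.87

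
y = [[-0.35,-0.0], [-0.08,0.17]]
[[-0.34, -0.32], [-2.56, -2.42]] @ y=[[0.14, -0.05], [1.09, -0.41]]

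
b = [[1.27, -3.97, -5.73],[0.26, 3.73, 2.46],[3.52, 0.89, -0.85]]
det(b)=31.845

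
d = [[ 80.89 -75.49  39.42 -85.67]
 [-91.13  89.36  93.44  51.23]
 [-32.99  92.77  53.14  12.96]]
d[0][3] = -85.67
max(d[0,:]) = 80.89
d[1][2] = 93.44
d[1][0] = -91.13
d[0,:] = [80.89, -75.49, 39.42, -85.67]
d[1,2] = 93.44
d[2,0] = -32.99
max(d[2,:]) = 92.77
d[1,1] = 89.36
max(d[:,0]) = 80.89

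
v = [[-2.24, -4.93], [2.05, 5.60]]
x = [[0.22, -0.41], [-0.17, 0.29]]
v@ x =[[0.35, -0.51], [-0.50, 0.78]]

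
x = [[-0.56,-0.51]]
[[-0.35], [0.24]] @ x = [[0.20, 0.18], [-0.13, -0.12]]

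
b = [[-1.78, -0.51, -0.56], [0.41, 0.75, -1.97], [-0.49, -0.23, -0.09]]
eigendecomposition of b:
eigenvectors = [[0.96,0.15,-0.38], [0.04,-0.98,0.87], [0.26,0.14,0.31]]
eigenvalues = [-1.95, 0.97, -0.14]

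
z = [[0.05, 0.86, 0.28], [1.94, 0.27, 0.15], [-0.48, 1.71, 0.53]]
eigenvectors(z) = [[0.41, 0.29, -0.03], [0.61, -0.57, -0.31], [0.68, 0.77, 0.95]]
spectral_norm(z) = 2.07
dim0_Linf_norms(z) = [1.94, 1.71, 0.53]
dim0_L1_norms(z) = [2.47, 2.84, 0.96]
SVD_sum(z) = [[-0.42, 0.52, 0.15], [0.59, -0.72, -0.21], [-1.05, 1.29, 0.38]] + [[0.47,0.34,0.13],[1.35,0.99,0.36],[0.57,0.42,0.15]] + [[-0.00,-0.00,0.00], [0.0,0.00,-0.00], [0.00,0.0,-0.0]]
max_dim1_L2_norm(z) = 1.96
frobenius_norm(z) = 2.85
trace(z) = 0.85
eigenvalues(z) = [1.76, -0.91, -0.01]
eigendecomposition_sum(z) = [[0.59, 0.57, 0.2],  [0.87, 0.84, 0.30],  [0.97, 0.94, 0.33]] + [[-0.54,0.29,0.08], [1.08,-0.57,-0.15], [-1.47,0.77,0.21]] + [[-0.0, 0.0, 0.00], [-0.01, 0.0, 0.0], [0.02, -0.0, -0.01]]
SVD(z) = [[0.33,  0.30,  -0.89], [-0.46,  0.88,  0.13], [0.82,  0.37,  0.43]] @ diag([2.071497122842071, 1.9554510631340374, 0.0032878176631945433]) @ [[-0.61, 0.76, 0.22], [0.79, 0.58, 0.21], [0.03, 0.3, -0.95]]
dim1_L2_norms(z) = [0.91, 1.96, 1.85]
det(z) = 0.01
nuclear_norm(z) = 4.03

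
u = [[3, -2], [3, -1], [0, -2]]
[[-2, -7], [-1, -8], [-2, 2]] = u@[[0, -3], [1, -1]]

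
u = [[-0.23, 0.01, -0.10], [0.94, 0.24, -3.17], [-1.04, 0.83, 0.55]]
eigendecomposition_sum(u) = [[(-0.27+0j), 0.01-0.00j, (-0+0j)], [(-0.23+0j), (0.01-0j), (-0+0j)], [(-0.12+0j), 0.00-0.00j, -0.00+0.00j]] + [[(0.02-0.02j), 0.03j, -0.05+0.01j], [0.58-0.87j, 0.12+0.84j, -1.58+0.41j], [(-0.46-0.25j), 0.41-0.10j, 0.28+0.77j]] + [[0.02+0.02j, -0.03j, (-0.05-0.01j)], [(0.58+0.87j), (0.12-0.84j), (-1.58-0.41j)], [(-0.46+0.25j), (0.41+0.1j), 0.28-0.77j]]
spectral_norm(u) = 3.41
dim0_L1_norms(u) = [2.21, 1.08, 3.82]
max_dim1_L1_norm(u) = 4.35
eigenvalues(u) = [(-0.26+0j), (0.41+1.59j), (0.41-1.59j)]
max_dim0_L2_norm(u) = 3.22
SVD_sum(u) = [[0.01,0.0,-0.01], [1.13,0.02,-3.1], [-0.3,-0.01,0.82]] + [[-0.12, 0.13, -0.04],[-0.20, 0.21, -0.07],[-0.76, 0.82, -0.27]] + [[-0.11, -0.12, -0.04], [0.00, 0.01, 0.0], [0.02, 0.02, 0.01]]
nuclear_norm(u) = 4.79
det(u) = -0.71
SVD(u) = [[0.00, -0.15, -0.99], [0.97, -0.25, 0.04], [-0.25, -0.96, 0.15]] @ diag([3.413816063177835, 1.2007924711042022, 0.17337049382306224]) @ [[0.34, 0.01, -0.94], [0.66, -0.71, 0.24], [0.67, 0.7, 0.25]]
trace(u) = 0.56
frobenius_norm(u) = 3.62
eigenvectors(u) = [[(0.73+0j), -0.03-0.00j, -0.03+0.00j],  [(0.61+0j), -0.89+0.00j, (-0.89-0j)],  [(0.31+0j), (0.04+0.45j), (0.04-0.45j)]]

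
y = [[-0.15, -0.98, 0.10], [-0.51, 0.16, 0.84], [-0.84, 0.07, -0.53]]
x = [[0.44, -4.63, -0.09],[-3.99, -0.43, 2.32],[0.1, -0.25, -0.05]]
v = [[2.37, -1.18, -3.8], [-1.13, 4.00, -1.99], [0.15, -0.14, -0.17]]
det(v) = -0.01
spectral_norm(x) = 4.66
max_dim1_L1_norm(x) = 6.74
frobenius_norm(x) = 6.57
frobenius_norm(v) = 6.54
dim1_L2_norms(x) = [4.65, 4.64, 0.27]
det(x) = 0.02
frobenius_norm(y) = 1.72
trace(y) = -0.52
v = x @ y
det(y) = 0.99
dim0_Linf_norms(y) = [0.84, 0.98, 0.84]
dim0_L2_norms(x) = [4.02, 4.66, 2.32]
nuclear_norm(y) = 2.99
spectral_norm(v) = 4.64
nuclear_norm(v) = 9.25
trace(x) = -0.04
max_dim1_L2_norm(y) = 1.0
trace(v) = 6.20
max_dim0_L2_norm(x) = 4.66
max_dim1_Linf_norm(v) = 4.0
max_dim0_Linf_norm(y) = 0.98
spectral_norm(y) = 1.00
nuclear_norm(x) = 9.30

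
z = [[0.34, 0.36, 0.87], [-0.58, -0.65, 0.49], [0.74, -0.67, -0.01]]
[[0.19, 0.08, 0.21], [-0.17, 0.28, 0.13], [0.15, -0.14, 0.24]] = z @ [[0.27, -0.24, 0.17], [0.08, -0.06, -0.17], [0.08, 0.21, 0.24]]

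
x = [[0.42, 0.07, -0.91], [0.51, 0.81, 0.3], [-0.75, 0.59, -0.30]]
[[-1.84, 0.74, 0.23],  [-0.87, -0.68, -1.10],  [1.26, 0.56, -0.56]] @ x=[[-0.57, 0.61, 1.83], [0.11, -1.26, 0.92], [1.23, 0.21, -0.81]]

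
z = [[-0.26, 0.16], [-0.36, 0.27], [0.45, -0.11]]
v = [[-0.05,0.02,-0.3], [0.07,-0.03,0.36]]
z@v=[[0.02, -0.01, 0.14], [0.04, -0.02, 0.21], [-0.03, 0.01, -0.17]]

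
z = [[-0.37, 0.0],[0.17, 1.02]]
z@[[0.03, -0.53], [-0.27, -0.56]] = [[-0.01,0.20], [-0.27,-0.66]]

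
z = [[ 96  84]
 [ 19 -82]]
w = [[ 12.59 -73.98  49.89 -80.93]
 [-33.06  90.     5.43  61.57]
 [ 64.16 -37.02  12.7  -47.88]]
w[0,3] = -80.93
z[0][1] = 84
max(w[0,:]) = 49.89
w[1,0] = -33.06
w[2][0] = 64.16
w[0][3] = -80.93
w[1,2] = 5.43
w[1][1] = 90.0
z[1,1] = -82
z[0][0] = 96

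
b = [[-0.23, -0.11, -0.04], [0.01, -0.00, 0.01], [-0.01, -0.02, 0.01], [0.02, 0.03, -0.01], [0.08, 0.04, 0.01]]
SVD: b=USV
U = [[-0.94, -0.14, -0.07], [0.04, 0.29, 0.81], [-0.06, 0.59, 0.01], [0.11, -0.74, 0.39], [0.33, -0.08, -0.43]]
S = [0.28, 0.03, 0.0]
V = [[0.89,  0.44,  0.14],  [0.24,  -0.7,  0.67],  [-0.39,  0.56,  0.73]]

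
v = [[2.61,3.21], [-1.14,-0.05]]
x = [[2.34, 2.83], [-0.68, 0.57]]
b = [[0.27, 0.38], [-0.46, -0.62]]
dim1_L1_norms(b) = [0.65, 1.08]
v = x + b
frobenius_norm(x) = 3.78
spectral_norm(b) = 0.90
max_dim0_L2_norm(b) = 0.73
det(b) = 0.01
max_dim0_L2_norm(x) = 2.89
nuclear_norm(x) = 4.56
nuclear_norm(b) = 0.91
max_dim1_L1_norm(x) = 5.17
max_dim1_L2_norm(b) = 0.77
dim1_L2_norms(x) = [3.67, 0.89]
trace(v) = 2.56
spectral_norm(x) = 3.67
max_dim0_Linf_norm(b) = 0.62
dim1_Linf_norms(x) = [2.83, 0.68]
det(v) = 3.53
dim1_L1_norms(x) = [5.17, 1.25]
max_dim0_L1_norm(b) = 1.0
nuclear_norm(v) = 5.05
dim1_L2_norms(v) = [4.14, 1.14]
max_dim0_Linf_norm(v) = 3.21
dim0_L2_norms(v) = [2.85, 3.21]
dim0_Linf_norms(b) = [0.46, 0.62]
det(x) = 3.26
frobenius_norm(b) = 0.90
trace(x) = 2.91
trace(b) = -0.35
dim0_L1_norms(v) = [3.75, 3.26]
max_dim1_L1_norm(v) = 5.82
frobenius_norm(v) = 4.29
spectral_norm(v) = 4.21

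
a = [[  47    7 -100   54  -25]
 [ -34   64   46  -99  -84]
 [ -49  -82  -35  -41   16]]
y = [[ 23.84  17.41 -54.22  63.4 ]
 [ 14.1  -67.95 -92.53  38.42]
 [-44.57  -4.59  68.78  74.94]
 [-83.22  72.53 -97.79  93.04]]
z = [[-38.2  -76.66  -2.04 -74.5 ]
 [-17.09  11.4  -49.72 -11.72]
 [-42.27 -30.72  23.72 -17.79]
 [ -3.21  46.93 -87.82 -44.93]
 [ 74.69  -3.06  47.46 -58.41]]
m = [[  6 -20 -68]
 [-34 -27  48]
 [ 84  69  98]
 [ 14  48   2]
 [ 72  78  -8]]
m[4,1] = 78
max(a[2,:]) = 16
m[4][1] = 78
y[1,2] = -92.53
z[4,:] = [74.69, -3.06, 47.46, -58.41]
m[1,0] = -34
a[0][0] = 47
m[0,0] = 6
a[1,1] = 64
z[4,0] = 74.69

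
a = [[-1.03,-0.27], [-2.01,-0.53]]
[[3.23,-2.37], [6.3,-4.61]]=a@[[-3.46,3.38], [1.24,-4.12]]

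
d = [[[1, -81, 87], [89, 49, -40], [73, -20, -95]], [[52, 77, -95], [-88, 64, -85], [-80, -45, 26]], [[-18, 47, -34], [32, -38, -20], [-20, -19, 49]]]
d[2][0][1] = 47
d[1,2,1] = -45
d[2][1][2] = -20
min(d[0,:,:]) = -95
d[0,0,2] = 87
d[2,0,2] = -34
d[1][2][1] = -45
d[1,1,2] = -85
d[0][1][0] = 89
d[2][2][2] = 49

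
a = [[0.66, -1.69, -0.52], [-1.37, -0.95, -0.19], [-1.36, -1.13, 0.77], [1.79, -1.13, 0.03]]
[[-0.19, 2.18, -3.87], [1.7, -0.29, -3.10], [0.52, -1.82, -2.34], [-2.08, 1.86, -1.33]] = a @ [[-1.11, 0.77, 0.60], [0.05, -0.47, 2.16], [-1.21, -1.69, 1.19]]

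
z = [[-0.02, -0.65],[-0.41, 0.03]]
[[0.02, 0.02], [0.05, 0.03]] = z@[[-0.13, -0.07], [-0.03, -0.03]]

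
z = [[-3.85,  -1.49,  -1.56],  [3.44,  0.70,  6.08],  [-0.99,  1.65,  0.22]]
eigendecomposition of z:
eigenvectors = [[-0.15+0.36j, (-0.15-0.36j), (-0.28+0j)], [0.81+0.00j, 0.81-0.00j, 0.81+0.00j], [(-0.43-0.05j), (-0.43+0.05j), 0.51+0.00j]]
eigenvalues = [(-3.15+1.2j), (-3.15-1.2j), (3.37+0j)]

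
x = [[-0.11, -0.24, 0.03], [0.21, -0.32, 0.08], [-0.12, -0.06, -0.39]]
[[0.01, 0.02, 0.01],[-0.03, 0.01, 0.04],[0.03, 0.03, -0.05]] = x @[[-0.10,-0.01,0.05], [0.01,-0.07,-0.06], [-0.04,-0.07,0.13]]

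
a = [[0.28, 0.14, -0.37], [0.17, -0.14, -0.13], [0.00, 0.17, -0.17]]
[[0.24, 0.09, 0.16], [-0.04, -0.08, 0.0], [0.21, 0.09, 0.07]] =a @ [[-0.38,0.14,0.41], [0.49,0.66,0.44], [-0.75,0.12,0.04]]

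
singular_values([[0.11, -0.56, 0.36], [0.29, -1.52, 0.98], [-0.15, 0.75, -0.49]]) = [2.15, 0.01, 0.0]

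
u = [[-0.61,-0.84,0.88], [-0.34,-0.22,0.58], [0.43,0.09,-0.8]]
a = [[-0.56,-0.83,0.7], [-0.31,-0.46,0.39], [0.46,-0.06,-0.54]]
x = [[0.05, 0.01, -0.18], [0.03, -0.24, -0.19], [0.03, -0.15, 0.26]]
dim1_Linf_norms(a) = [0.83, 0.46, 0.54]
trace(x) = 0.07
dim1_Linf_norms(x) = [0.18, 0.24, 0.26]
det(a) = -0.00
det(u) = -0.00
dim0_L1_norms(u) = [1.38, 1.15, 2.26]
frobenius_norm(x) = 0.47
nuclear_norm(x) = 0.70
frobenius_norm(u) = 1.78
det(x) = -0.01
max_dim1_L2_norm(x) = 0.31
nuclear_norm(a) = 1.98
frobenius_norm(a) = 1.57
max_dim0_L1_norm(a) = 1.63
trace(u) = -1.63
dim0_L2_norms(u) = [0.82, 0.87, 1.32]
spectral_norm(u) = 1.73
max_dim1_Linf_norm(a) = 0.83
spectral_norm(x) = 0.37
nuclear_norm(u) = 2.17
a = x + u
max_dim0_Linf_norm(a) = 0.83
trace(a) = -1.56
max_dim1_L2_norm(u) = 1.36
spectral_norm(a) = 1.49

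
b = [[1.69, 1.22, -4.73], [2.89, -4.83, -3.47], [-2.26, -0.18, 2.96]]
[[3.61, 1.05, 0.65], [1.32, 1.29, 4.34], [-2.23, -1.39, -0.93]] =b@[[0.1, 0.66, 0.12], [0.26, 0.1, -0.64], [-0.66, 0.04, -0.26]]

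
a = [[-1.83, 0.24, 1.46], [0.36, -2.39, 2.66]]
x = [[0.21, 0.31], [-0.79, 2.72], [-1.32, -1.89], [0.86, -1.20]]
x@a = [[-0.27, -0.69, 1.13],[2.42, -6.69, 6.08],[1.74, 4.20, -6.95],[-2.01, 3.07, -1.94]]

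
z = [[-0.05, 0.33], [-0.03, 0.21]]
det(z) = -0.00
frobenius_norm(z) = 0.40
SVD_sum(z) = [[-0.05, 0.33], [-0.03, 0.21]] + [[-0.00, -0.0], [0.0, 0.00]]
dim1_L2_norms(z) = [0.33, 0.21]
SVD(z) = [[-0.84, -0.54], [-0.54, 0.84]] @ diag([0.3954714884487142, 0.00151717637686998]) @ [[0.15, -0.99],[0.99, 0.15]]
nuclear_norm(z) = 0.40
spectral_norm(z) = 0.40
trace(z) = 0.16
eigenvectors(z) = [[-0.99, -0.84], [-0.14, -0.54]]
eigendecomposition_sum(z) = [[-0.00, 0.01],[-0.0, 0.00]] + [[-0.05,  0.32], [-0.03,  0.21]]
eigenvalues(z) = [-0.0, 0.16]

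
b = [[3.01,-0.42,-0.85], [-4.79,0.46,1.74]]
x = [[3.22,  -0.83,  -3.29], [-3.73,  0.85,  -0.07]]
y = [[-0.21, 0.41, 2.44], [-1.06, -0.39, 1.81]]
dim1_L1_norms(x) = [7.34, 4.65]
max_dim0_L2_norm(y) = 3.04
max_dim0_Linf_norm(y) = 2.44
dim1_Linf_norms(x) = [3.29, 3.73]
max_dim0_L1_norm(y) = 4.25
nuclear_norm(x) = 7.88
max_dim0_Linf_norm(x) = 3.73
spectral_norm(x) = 5.59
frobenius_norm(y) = 3.27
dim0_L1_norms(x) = [6.95, 1.68, 3.36]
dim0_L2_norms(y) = [1.08, 0.57, 3.04]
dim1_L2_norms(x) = [4.68, 3.83]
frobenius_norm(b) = 6.01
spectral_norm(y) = 3.15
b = y + x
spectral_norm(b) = 6.01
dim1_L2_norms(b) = [3.16, 5.12]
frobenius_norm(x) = 6.04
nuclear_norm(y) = 4.05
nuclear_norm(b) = 6.24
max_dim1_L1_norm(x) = 7.34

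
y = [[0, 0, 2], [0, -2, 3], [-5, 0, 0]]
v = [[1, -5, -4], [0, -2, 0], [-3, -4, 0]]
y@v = [[-6, -8, 0], [-9, -8, 0], [-5, 25, 20]]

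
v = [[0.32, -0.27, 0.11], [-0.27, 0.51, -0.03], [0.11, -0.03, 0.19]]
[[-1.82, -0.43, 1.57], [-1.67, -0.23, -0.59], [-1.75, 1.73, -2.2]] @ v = [[-0.29, 0.23, 0.11], [-0.54, 0.35, -0.29], [-1.27, 1.42, -0.66]]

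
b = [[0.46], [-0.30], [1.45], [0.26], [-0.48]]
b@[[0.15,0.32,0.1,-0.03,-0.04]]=[[0.07,0.15,0.05,-0.01,-0.02], [-0.04,-0.1,-0.03,0.01,0.01], [0.22,0.46,0.14,-0.04,-0.06], [0.04,0.08,0.03,-0.01,-0.01], [-0.07,-0.15,-0.05,0.01,0.02]]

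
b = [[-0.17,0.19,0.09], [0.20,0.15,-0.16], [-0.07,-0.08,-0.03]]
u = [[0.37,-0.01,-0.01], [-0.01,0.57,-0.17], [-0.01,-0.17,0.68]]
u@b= [[-0.06,0.07,0.04], [0.13,0.1,-0.09], [-0.08,-0.08,0.01]]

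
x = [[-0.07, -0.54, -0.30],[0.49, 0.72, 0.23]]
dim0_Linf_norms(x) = [0.49, 0.72, 0.3]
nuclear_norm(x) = 1.32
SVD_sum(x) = [[-0.25, -0.49, -0.2], [0.37, 0.75, 0.30]] + [[0.18, -0.05, -0.10], [0.12, -0.03, -0.07]]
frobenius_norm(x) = 1.09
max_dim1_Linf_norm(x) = 0.72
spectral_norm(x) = 1.07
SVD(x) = [[-0.55, 0.84], [0.84, 0.55]] @ diag([1.0653409396193212, 0.2508957599701966]) @ [[0.42, 0.84, 0.34], [0.84, -0.22, -0.5]]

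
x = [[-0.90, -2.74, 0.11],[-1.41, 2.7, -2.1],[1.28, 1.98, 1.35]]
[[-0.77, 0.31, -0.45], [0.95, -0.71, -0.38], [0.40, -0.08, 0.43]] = x @ [[0.02, 0.15, 0.48], [0.27, -0.16, 0.0], [-0.12, 0.03, -0.14]]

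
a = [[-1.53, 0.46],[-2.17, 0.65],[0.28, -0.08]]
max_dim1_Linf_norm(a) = 2.17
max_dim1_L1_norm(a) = 2.82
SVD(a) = [[-0.57, 0.33], [-0.81, -0.11], [0.10, 0.94]] @ diag([2.787235885734624, 0.004014632377962966]) @ [[0.96,-0.29], [0.29,0.96]]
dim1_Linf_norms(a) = [1.53, 2.17, 0.28]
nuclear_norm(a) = 2.79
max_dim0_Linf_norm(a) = 2.17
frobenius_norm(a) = 2.79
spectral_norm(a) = 2.79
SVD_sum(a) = [[-1.53, 0.46],[-2.17, 0.65],[0.28, -0.08]] + [[0.00, 0.00], [-0.0, -0.00], [0.0, 0.0]]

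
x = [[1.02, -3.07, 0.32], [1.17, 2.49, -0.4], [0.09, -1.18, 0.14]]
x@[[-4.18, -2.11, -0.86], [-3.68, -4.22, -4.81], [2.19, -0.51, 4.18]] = [[7.73, 10.64, 15.23], [-14.93, -12.77, -14.66], [4.27, 4.72, 6.18]]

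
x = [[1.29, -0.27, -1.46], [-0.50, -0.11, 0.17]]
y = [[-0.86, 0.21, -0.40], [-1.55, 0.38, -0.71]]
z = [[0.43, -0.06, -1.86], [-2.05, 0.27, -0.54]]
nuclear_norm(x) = 2.32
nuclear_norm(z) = 4.05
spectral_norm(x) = 2.02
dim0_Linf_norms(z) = [2.05, 0.27, 1.86]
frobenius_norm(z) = 2.87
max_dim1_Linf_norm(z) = 2.05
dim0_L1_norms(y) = [2.41, 0.59, 1.11]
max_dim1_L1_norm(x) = 3.02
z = y + x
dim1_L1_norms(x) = [3.02, 0.78]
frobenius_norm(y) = 2.00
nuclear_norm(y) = 2.00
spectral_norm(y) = 2.00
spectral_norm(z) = 2.14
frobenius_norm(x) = 2.04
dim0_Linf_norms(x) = [1.29, 0.27, 1.46]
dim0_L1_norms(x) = [1.79, 0.38, 1.63]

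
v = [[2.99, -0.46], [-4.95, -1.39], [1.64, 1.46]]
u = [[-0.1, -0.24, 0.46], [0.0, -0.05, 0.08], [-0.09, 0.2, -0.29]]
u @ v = [[1.64, 1.05], [0.38, 0.19], [-1.73, -0.66]]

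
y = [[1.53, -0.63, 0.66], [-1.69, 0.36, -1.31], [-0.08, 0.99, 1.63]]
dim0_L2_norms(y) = [2.28, 1.23, 2.19]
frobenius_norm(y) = 3.39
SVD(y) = [[-0.57, -0.38, 0.73], [0.76, 0.10, 0.65], [-0.32, 0.92, 0.23]] @ diag([2.8610821725767184, 1.8255979856207787, 0.0008925587051721432]) @ [[-0.74, 0.11, -0.66], [-0.45, 0.65, 0.62], [-0.50, -0.75, 0.43]]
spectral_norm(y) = 2.86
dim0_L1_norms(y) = [3.3, 1.98, 3.6]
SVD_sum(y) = [[1.22, -0.19, 1.08],  [-1.61, 0.24, -1.42],  [0.67, -0.1, 0.59]] + [[0.31, -0.44, -0.42], [-0.08, 0.12, 0.11], [-0.75, 1.09, 1.04]] + [[-0.00, -0.0, 0.0],[-0.00, -0.0, 0.00],[-0.0, -0.00, 0.00]]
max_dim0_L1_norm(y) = 3.6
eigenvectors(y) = [[-0.50+0.00j, (-0.25-0.48j), (-0.25+0.48j)], [(-0.75+0j), (0.06+0.54j), (0.06-0.54j)], [0.43+0.00j, (0.64+0j), (0.64-0j)]]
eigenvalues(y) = [(-0+0j), (1.76+0.91j), (1.76-0.91j)]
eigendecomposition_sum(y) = [[(-0+0j),-0.00+0.00j,(-0+0j)], [-0.00+0.00j,-0.00+0.00j,(-0+0j)], [-0j,-0j,0.00-0.00j]] + [[(0.77-0.36j), -0.31-0.32j, 0.33-0.96j],[(-0.84+0.06j), (0.18+0.41j), (-0.65+0.78j)],[(-0.04+0.98j), (0.49-0.15j), (0.81+0.86j)]] + [[0.77+0.36j, -0.31+0.32j, (0.33+0.96j)], [-0.84-0.06j, 0.18-0.41j, (-0.65-0.78j)], [-0.04-0.98j, 0.49+0.15j, (0.81-0.86j)]]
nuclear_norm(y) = 4.69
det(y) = -0.00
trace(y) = 3.52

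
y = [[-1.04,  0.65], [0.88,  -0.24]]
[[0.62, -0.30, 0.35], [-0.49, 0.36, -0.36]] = y @ [[-0.53, 0.50, -0.46], [0.11, 0.34, -0.20]]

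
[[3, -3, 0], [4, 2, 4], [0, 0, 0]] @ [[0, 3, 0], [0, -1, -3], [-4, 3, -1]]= [[0, 12, 9], [-16, 22, -10], [0, 0, 0]]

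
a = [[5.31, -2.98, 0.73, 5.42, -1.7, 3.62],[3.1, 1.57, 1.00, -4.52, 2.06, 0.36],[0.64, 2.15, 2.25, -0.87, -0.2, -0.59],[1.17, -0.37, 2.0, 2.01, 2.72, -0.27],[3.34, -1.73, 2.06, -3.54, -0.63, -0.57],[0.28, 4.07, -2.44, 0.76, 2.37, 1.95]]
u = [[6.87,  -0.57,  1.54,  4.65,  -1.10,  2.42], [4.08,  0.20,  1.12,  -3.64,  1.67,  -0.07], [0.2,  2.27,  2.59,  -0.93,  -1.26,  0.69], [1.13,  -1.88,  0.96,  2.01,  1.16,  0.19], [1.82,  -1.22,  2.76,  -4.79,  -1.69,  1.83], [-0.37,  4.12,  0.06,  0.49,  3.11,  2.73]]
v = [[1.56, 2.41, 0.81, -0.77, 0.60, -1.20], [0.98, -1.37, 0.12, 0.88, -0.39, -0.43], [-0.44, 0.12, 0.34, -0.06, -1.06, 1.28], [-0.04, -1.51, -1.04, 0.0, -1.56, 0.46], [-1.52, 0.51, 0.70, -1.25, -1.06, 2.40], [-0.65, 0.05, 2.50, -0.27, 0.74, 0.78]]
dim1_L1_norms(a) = [19.76, 12.61, 6.7, 8.54, 11.87, 11.87]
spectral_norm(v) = 4.37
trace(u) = 12.71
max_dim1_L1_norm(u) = 17.15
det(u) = 7541.93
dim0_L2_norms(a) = [7.13, 5.97, 4.56, 8.23, 4.54, 4.22]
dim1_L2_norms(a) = [9.11, 6.15, 3.35, 4.13, 5.63, 5.71]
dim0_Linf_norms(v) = [1.56, 2.41, 2.5, 1.25, 1.56, 2.4]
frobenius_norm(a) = 14.61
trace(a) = 12.46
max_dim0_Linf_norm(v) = 2.5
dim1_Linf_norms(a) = [5.42, 4.52, 2.25, 2.72, 3.54, 4.07]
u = a + v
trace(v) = 0.25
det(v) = -6.27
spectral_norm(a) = 9.57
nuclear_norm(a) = 30.30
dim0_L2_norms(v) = [2.51, 3.2, 2.93, 1.73, 2.4, 3.14]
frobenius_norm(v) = 6.62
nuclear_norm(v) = 13.07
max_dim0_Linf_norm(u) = 6.87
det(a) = -1236.15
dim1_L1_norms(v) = [7.35, 4.17, 3.3, 4.61, 7.44, 4.99]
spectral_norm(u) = 9.31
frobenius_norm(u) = 14.65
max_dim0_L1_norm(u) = 16.51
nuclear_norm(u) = 31.65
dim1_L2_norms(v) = [3.36, 1.99, 1.76, 2.45, 3.39, 2.81]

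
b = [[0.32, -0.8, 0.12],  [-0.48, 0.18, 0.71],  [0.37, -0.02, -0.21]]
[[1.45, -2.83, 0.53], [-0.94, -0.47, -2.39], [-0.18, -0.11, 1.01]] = b@[[-1.63, -1.47, 1.41], [-2.73, 2.60, -0.44], [-1.74, -2.31, -2.30]]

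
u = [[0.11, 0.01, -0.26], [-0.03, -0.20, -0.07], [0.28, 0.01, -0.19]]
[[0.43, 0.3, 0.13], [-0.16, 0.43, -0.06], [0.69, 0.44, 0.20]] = u @ [[1.84, 1.17, 0.55], [0.83, -2.07, 0.30], [-0.86, -0.72, -0.25]]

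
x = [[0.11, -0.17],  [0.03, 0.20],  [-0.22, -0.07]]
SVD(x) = [[0.53, 0.58], [-0.74, -0.05], [0.42, -0.82]] @ diag([0.27269469379707173, 0.24665280046032584]) @ [[-0.20, -0.98], [0.98, -0.2]]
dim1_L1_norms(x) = [0.28, 0.23, 0.29]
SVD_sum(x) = [[-0.03, -0.14],[0.04, 0.20],[-0.02, -0.11]] + [[0.14, -0.03], [-0.01, 0.0], [-0.2, 0.04]]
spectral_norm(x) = 0.27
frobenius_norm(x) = 0.37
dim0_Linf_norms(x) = [0.22, 0.2]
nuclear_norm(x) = 0.52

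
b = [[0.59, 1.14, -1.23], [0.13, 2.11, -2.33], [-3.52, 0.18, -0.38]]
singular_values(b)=[3.59, 3.57, 0.0]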